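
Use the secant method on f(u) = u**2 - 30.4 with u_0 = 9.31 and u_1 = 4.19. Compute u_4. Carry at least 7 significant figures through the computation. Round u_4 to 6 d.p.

5.511784

f(u_0) = 56.276100, f(u_1) = -12.843900
u_2 = 4.190000 - (-12.843900)·(4.190000 - 9.310000)/(-12.843900 - (56.276100)) = 5.141400; f(u_2) = -3.966006
u_3 = 5.141400 - (-3.966006)·(5.141400 - 4.190000)/(-3.966006 - (-12.843900)) = 5.566417; f(u_3) = 0.585001
u_4 = 5.566417 - (0.585001)·(5.566417 - 5.141400)/(0.585001 - (-3.966006)) = 5.511784; f(u_4) = -0.020235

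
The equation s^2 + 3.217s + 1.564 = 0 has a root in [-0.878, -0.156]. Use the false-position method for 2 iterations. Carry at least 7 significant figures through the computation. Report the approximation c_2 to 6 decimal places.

-0.607329

False-position update: c = (a·f(b) − b·f(a))/(f(b) − f(a)); replace the endpoint whose sign matches f(c).
f(-0.878000) = -0.489642, f(-0.156000) = 1.086484
step 1: c = -0.653702, f(c) = -0.111633 < 0 → new bracket [-0.653702, -0.156000]
step 2: c = -0.607329, f(c) = -0.020929 < 0 → new bracket [-0.607329, -0.156000]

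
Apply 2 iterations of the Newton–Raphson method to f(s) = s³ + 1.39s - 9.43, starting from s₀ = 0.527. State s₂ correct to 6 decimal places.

3.007054

Newton update: s ← s − f(s)/f'(s).
f'(s) = 3s² + 1.39
s_0 = 0.527000: f = -8.551107, f' = 2.223187 → s_1 = 0.527000 - (-8.551107)/(2.223187) = 4.373328
s_1 = 4.373328: f = 80.293198, f' = 58.767998 → s_2 = 4.373328 - (80.293198)/(58.767998) = 3.007054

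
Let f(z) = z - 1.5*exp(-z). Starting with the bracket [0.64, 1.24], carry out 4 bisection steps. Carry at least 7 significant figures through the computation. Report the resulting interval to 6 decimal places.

f(0.640000) = -0.150939, f(1.240000) = 0.805924 (opposite signs)
step 1: m = 0.940000, f(m) = 0.354058 > 0 → root in [0.640000, 0.940000]
step 2: m = 0.790000, f(m) = 0.109233 > 0 → root in [0.640000, 0.790000]
step 3: m = 0.715000, f(m) = -0.018788 < 0 → root in [0.715000, 0.790000]
step 4: m = 0.752500, f(m) = 0.045719 > 0 → root in [0.715000, 0.752500]

[0.715000, 0.752500]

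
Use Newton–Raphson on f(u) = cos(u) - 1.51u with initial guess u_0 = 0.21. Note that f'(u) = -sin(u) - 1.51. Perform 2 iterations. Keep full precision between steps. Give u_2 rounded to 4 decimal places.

Newton update: u ← u − f(u)/f'(u).
u_0 = 0.210000: f = 0.660931, f' = -1.718460 → u_1 = 0.210000 - (0.660931)/(-1.718460) = 0.594607
u_1 = 0.594607: f = -0.069487, f' = -2.070183 → u_2 = 0.594607 - (-0.069487)/(-2.070183) = 0.561041

0.5610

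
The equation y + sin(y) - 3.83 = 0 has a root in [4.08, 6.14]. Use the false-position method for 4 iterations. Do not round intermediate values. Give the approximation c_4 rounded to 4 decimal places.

4.8103

f(4.080000) = -0.556618, f(6.140000) = 2.167303
step 1: c = 4.500949, f(c) = -0.306781 < 0 → new bracket [4.500949, 6.140000]
step 2: c = 4.704188, f(c) = -0.125779 < 0 → new bracket [4.704188, 6.140000]
step 3: c = 4.782944, f(c) = -0.044568 < 0 → new bracket [4.782944, 6.140000]
step 4: c = 4.810288, f(c) = -0.014924 < 0 → new bracket [4.810288, 6.140000]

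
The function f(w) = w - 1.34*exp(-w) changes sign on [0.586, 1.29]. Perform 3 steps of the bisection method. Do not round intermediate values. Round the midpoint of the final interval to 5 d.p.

f(0.586000) = -0.159776, f(1.290000) = 0.921137 (opposite signs)
step 1: m = 0.938000, f(m) = 0.413511 > 0 → root in [0.586000, 0.938000]
step 2: m = 0.762000, f(m) = 0.136579 > 0 → root in [0.586000, 0.762000]
step 3: m = 0.674000, f(m) = -0.008952 < 0 → root in [0.674000, 0.762000]
Midpoint of [0.674000, 0.762000] = 0.718000

0.71800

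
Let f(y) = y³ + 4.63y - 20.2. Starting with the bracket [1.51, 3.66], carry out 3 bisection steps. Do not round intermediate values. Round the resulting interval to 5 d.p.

[2.04750, 2.31625]

f(1.510000) = -9.765749, f(3.660000) = 45.773696 (opposite signs)
step 1: m = 2.585000, f(m) = 9.042102 > 0 → root in [1.510000, 2.585000]
step 2: m = 2.047500, f(m) = -2.136430 < 0 → root in [2.047500, 2.585000]
step 3: m = 2.316250, f(m) = 2.950951 > 0 → root in [2.047500, 2.316250]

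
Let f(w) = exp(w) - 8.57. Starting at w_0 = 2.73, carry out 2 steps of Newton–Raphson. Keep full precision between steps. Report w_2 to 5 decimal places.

2.15771

f'(w) = exp(w)
w_0 = 2.730000: f = 6.762887, f' = 15.332887 → w_1 = 2.730000 - (6.762887)/(15.332887) = 2.288929
w_1 = 2.288929: f = 1.294370, f' = 9.864370 → w_2 = 2.288929 - (1.294370)/(9.864370) = 2.157713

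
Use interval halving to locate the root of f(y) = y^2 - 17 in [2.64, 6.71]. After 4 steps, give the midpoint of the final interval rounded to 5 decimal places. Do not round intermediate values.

f(2.640000) = -10.030400, f(6.710000) = 28.024100 (opposite signs)
step 1: m = 4.675000, f(m) = 4.855625 > 0 → root in [2.640000, 4.675000]
step 2: m = 3.657500, f(m) = -3.622694 < 0 → root in [3.657500, 4.675000]
step 3: m = 4.166250, f(m) = 0.357639 > 0 → root in [3.657500, 4.166250]
step 4: m = 3.911875, f(m) = -1.697234 < 0 → root in [3.911875, 4.166250]
Midpoint of [3.911875, 4.166250] = 4.039062

4.03906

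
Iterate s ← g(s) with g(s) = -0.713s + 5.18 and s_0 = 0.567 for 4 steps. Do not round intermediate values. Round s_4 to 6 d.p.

2.388967

s_1 = g(0.567000) = 4.775729
s_2 = g(4.775729) = 1.774905
s_3 = g(1.774905) = 3.914493
s_4 = g(3.914493) = 2.388967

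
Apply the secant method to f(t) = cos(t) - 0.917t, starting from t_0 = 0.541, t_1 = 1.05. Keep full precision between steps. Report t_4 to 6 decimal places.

0.777318

f(t_0) = 0.361097, f(t_1) = -0.465279
t_2 = 1.050000 - (-0.465279)·(1.050000 - 0.541000)/(-0.465279 - (0.361097)) = 0.763415; f(t_2) = 0.022428
t_3 = 0.763415 - (0.022428)·(0.763415 - 1.050000)/(0.022428 - (-0.465279)) = 0.776594; f(t_3) = 0.001168
t_4 = 0.776594 - (0.001168)·(0.776594 - 0.763415)/(0.001168 - (0.022428)) = 0.777318; f(t_4) = -0.000004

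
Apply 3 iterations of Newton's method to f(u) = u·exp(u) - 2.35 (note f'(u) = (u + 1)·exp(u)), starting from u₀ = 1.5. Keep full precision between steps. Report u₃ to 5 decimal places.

0.92892

u_0 = 1.500000: f = 4.372534, f' = 11.204223 → u_1 = 1.500000 - (4.372534)/(11.204223) = 1.109742
u_1 = 1.109742: f = 1.016489, f' = 6.400065 → u_2 = 1.109742 - (1.016489)/(6.400065) = 0.950918
u_2 = 0.950918: f = 0.111054, f' = 5.049138 → u_3 = 0.950918 - (0.111054)/(5.049138) = 0.928923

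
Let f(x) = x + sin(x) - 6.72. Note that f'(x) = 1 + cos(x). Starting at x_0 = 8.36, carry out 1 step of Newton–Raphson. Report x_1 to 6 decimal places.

3.479981

x_0 = 8.360000: f = 2.514681, f' = 0.515302 → x_1 = 8.360000 - (2.514681)/(0.515302) = 3.479981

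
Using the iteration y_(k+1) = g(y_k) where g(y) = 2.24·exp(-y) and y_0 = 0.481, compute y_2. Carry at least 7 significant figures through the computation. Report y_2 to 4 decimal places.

0.5609

y_1 = g(0.481000) = 1.384689
y_2 = g(1.384689) = 0.560899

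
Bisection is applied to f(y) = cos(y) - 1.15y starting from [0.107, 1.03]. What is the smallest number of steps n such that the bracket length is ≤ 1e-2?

Initial width b − a = 1.03 − 0.107 = 0.923000.
After n steps the width is (b−a)/2^n; need (b−a)/2^n ≤ 1e-2.
So n ≥ log₂(0.923000/1e-2) = log₂(92.3000) ≈ 6.5283.
Hence n = 7.

7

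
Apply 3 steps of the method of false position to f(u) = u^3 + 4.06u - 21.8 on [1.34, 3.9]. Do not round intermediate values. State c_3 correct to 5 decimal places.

2.23670

f(1.340000) = -13.953496, f(3.900000) = 53.353000
step 1: c = 1.870721, f(c) = -7.658108 < 0 → new bracket [1.870721, 3.900000]
step 2: c = 2.125436, f(c) = -3.569126 < 0 → new bracket [2.125436, 3.900000]
step 3: c = 2.236704, f(c) = -1.529095 < 0 → new bracket [2.236704, 3.900000]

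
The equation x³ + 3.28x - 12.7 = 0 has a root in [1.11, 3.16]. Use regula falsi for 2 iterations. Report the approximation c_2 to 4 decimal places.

f(1.110000) = -7.691569, f(3.160000) = 29.219296
step 1: c = 1.537184, f(c) = -4.025775 < 0 → new bracket [1.537184, 3.160000]
step 2: c = 1.733697, f(c) = -1.802494 < 0 → new bracket [1.733697, 3.160000]

1.7337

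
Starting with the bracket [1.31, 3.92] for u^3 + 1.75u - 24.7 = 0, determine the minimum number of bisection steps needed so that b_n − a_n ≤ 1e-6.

Initial width b − a = 3.92 − 1.31 = 2.610000.
After n steps the width is (b−a)/2^n; need (b−a)/2^n ≤ 1e-6.
So n ≥ log₂(2.610000/1e-6) = log₂(2610000.0000) ≈ 21.3156.
Hence n = 22.

22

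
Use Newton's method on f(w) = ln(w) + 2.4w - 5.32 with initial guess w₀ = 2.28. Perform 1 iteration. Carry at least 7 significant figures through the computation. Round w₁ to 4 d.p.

1.9361

Newton update: w ← w − f(w)/f'(w).
f'(w) = 1/w + 2.4
w_0 = 2.280000: f = 0.976175, f' = 2.838596 → w_1 = 2.280000 - (0.976175)/(2.838596) = 1.936106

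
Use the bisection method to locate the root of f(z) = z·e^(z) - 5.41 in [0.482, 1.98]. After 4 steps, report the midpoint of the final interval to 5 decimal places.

f(0.482000) = -4.629493, f(1.980000) = 8.930631 (opposite signs)
step 1: m = 1.231000, f(m) = -1.194253 < 0 → root in [1.231000, 1.980000]
step 2: m = 1.605500, f(m) = 2.585951 > 0 → root in [1.231000, 1.605500]
step 3: m = 1.418250, f(m) = 0.447212 > 0 → root in [1.231000, 1.418250]
step 4: m = 1.324625, f(m) = -0.428384 < 0 → root in [1.324625, 1.418250]
Midpoint of [1.324625, 1.418250] = 1.371437

1.37144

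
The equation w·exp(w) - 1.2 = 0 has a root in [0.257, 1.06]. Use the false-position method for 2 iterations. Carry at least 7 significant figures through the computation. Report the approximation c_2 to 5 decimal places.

0.59805

f(0.257000) = -0.867687, f(1.060000) = 1.859553
step 1: c = 0.512479, f(c) = -0.344455 < 0 → new bracket [0.512479, 1.060000]
step 2: c = 0.598049, f(c) = -0.112408 < 0 → new bracket [0.598049, 1.060000]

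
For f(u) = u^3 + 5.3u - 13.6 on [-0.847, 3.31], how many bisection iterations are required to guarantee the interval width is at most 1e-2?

Initial width b − a = 3.31 − -0.847 = 4.157000.
After n steps the width is (b−a)/2^n; need (b−a)/2^n ≤ 1e-2.
So n ≥ log₂(4.157000/1e-2) = log₂(415.7000) ≈ 8.6994.
Hence n = 9.

9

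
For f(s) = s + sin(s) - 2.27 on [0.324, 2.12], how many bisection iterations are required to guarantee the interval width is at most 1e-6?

21

Initial width b − a = 2.12 − 0.324 = 1.796000.
After n steps the width is (b−a)/2^n; need (b−a)/2^n ≤ 1e-6.
So n ≥ log₂(1.796000/1e-6) = log₂(1796000.0000) ≈ 20.7764.
Hence n = 21.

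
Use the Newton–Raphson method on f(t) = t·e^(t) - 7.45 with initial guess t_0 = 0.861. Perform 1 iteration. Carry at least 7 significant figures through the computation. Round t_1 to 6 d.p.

2.090665

f'(t) = (t + 1)·e^(t)
t_0 = 0.861000: f = -5.413283, f' = 4.402242 → t_1 = 0.861000 - (-5.413283)/(4.402242) = 2.090665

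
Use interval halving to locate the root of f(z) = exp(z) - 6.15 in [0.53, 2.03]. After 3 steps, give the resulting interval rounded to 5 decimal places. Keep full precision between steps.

[1.65500, 1.84250]

f(0.530000) = -4.451068, f(2.030000) = 1.464086 (opposite signs)
step 1: m = 1.280000, f(m) = -2.553360 < 0 → root in [1.280000, 2.030000]
step 2: m = 1.655000, f(m) = -0.916920 < 0 → root in [1.655000, 2.030000]
step 3: m = 1.842500, f(m) = 0.162299 > 0 → root in [1.655000, 1.842500]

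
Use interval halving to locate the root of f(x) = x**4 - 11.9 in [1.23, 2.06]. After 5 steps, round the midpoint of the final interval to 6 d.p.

f(1.230000) = -9.611134, f(2.060000) = 6.108141 (opposite signs)
step 1: m = 1.645000, f(m) = -4.577429 < 0 → root in [1.645000, 2.060000]
step 2: m = 1.852500, f(m) = -0.123049 < 0 → root in [1.852500, 2.060000]
step 3: m = 1.956250, f(m) = 2.745271 > 0 → root in [1.852500, 1.956250]
step 4: m = 1.904375, f(m) = 1.252548 > 0 → root in [1.852500, 1.904375]
step 5: m = 1.878437, f(m) = 0.550506 > 0 → root in [1.852500, 1.878437]
Midpoint of [1.852500, 1.878437] = 1.865469

1.865469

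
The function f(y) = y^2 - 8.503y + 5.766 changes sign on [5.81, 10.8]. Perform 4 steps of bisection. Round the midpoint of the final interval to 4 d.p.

f(5.810000) = -9.880330, f(10.800000) = 30.573600 (opposite signs)
step 1: m = 8.305000, f(m) = 4.121610 > 0 → root in [5.810000, 8.305000]
step 2: m = 7.057500, f(m) = -4.435616 < 0 → root in [7.057500, 8.305000]
step 3: m = 7.681250, f(m) = -0.546067 < 0 → root in [7.681250, 8.305000]
step 4: m = 7.993125, f(m) = 1.690505 > 0 → root in [7.681250, 7.993125]
Midpoint of [7.681250, 7.993125] = 7.837187

7.8372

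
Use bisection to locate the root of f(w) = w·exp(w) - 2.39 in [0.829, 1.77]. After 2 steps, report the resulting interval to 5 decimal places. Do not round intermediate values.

f(0.829000) = -0.490739, f(1.770000) = 8.001410 (opposite signs)
step 1: m = 1.299500, f(m) = 2.375867 > 0 → root in [0.829000, 1.299500]
step 2: m = 1.064250, f(m) = 0.694903 > 0 → root in [0.829000, 1.064250]

[0.82900, 1.06425]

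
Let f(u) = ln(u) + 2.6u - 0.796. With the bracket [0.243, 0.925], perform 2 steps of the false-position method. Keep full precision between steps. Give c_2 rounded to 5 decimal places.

f(0.243000) = -1.578894, f(0.925000) = 1.531038
step 1: c = 0.589247, f(c) = 0.207134 > 0 → new bracket [0.243000, 0.589247]
step 2: c = 0.549091, f(c) = 0.032147 > 0 → new bracket [0.243000, 0.549091]

0.54909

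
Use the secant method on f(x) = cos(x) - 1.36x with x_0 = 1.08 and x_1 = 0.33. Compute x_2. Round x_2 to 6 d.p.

f(x_0) = -0.997472, f(x_1) = 0.497242
x_2 = 0.330000 - (0.497242)·(0.330000 - 1.080000)/(0.497242 - (-0.997472)) = 0.579500; f(x_2) = 0.048616

0.579500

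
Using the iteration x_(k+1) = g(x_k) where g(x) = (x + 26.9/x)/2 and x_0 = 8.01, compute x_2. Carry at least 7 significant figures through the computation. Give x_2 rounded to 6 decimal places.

5.208304

x_1 = g(8.010000) = 5.684151
x_2 = g(5.684151) = 5.208304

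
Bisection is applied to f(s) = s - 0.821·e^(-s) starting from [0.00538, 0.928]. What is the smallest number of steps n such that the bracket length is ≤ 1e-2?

Initial width b − a = 0.928 − 0.00538 = 0.922620.
After n steps the width is (b−a)/2^n; need (b−a)/2^n ≤ 1e-2.
So n ≥ log₂(0.922620/1e-2) = log₂(92.2620) ≈ 6.5277.
Hence n = 7.

7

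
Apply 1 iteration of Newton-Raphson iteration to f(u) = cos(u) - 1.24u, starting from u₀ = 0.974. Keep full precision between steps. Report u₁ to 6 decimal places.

f'(u) = -sin(u) - 1.24
u_0 = 0.974000: f = -0.645765, f' = -2.067140 → u_1 = 0.974000 - (-0.645765)/(-2.067140) = 0.661605

0.661605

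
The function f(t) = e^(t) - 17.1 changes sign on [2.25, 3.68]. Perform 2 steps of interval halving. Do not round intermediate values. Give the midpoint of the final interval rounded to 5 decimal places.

f(2.250000) = -7.612264, f(3.680000) = 22.546394 (opposite signs)
step 1: m = 2.965000, f(m) = 2.294703 > 0 → root in [2.250000, 2.965000]
step 2: m = 2.607500, f(m) = -3.534904 < 0 → root in [2.607500, 2.965000]
Midpoint of [2.607500, 2.965000] = 2.786250

2.78625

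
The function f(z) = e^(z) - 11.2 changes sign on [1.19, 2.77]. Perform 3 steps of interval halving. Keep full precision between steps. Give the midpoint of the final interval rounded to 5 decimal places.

2.47375

f(1.190000) = -7.912919, f(2.770000) = 4.758634 (opposite signs)
step 1: m = 1.980000, f(m) = -3.957257 < 0 → root in [1.980000, 2.770000]
step 2: m = 2.375000, f(m) = -0.448987 < 0 → root in [2.375000, 2.770000]
step 3: m = 2.572500, f(m) = 1.898530 > 0 → root in [2.375000, 2.572500]
Midpoint of [2.375000, 2.572500] = 2.473750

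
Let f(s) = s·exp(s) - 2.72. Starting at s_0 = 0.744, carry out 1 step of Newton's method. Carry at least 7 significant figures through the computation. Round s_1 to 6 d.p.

f'(s) = (s + 1)·exp(s)
s_0 = 0.744000: f = -1.154374, f' = 3.669962 → s_1 = 0.744000 - (-1.154374)/(3.669962) = 1.058547

1.058547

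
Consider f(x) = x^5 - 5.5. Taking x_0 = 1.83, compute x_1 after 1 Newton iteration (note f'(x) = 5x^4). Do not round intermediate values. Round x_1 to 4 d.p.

1.5621

x_0 = 1.830000: f = 15.023690, f' = 56.075656 → x_1 = 1.830000 - (15.023690)/(56.075656) = 1.562082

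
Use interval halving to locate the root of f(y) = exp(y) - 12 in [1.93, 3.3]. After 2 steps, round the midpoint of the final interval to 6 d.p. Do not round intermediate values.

2.443750

f(1.930000) = -5.110490, f(3.300000) = 15.112639 (opposite signs)
step 1: m = 2.615000, f(m) = 1.667216 > 0 → root in [1.930000, 2.615000]
step 2: m = 2.272500, f(m) = -2.296370 < 0 → root in [2.272500, 2.615000]
Midpoint of [2.272500, 2.615000] = 2.443750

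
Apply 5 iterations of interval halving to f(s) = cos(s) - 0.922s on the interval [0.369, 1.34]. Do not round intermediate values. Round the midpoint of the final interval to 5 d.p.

f(0.369000) = 0.592470, f(1.340000) = -1.006727 (opposite signs)
step 1: m = 0.854500, f(m) = -0.131253 < 0 → root in [0.369000, 0.854500]
step 2: m = 0.611750, f(m) = 0.254611 > 0 → root in [0.611750, 0.854500]
step 3: m = 0.733125, f(m) = 0.067146 > 0 → root in [0.733125, 0.854500]
step 4: m = 0.793813, f(m) = -0.030763 < 0 → root in [0.733125, 0.793813]
step 5: m = 0.763469, f(m) = 0.018524 > 0 → root in [0.763469, 0.793813]
Midpoint of [0.763469, 0.793813] = 0.778641

0.77864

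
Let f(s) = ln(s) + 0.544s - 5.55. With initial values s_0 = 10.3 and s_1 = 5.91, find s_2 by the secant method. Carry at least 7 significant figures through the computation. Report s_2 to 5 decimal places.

6.74264

f(s_0) = 2.385344, f(s_1) = -0.558314
s_2 = 5.910000 - (-0.558314)·(5.910000 - 10.300000)/(-0.558314 - (2.385344)) = 6.742637; f(s_2) = 0.026446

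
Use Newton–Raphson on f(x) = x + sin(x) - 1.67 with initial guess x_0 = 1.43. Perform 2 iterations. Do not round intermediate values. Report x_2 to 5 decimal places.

0.88878

Newton update: x ← x − f(x)/f'(x).
f'(x) = 1 + cos(x)
x_0 = 1.430000: f = 0.750105, f' = 1.140332 → x_1 = 1.430000 - (0.750105)/(1.140332) = 0.772205
x_1 = 0.772205: f = -0.200079, f' = 1.716374 → x_2 = 0.772205 - (-0.200079)/(1.716374) = 0.888775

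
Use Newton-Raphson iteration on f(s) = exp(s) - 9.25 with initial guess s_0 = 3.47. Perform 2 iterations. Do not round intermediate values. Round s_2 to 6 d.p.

2.344552

f'(s) = exp(s)
s_0 = 3.470000: f = 22.886742, f' = 32.136742 → s_1 = 3.470000 - (22.886742)/(32.136742) = 2.757833
s_1 = 2.757833: f = 6.515634, f' = 15.765634 → s_2 = 2.757833 - (6.515634)/(15.765634) = 2.344552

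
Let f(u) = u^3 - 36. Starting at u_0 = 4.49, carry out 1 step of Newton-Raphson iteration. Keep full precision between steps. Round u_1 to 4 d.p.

f'(u) = 3u^2
u_0 = 4.490000: f = 54.518849, f' = 60.480300 → u_1 = 4.490000 - (54.518849)/(60.480300) = 3.588568

3.5886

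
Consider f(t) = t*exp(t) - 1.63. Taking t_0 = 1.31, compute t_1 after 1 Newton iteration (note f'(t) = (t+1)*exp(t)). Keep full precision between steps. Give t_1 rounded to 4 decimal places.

Newton update: t ← t − f(t)/f'(t).
t_0 = 1.310000: f = 3.225088, f' = 8.561261 → t_1 = 1.310000 - (3.225088)/(8.561261) = 0.933293

0.9333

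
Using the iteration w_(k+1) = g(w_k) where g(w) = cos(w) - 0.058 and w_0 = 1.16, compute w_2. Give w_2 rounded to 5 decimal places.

w_1 = g(1.160000) = 0.341340
w_2 = g(0.341340) = 0.884307

0.88431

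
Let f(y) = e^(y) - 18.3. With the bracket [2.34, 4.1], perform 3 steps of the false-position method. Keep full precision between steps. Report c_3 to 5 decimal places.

f(2.340000) = -7.918763, f(4.100000) = 42.040288
step 1: c = 2.618969, f(c) = -4.578431 < 0 → new bracket [2.618969, 4.100000]
step 2: c = 2.764421, f(c) = -2.430148 < 0 → new bracket [2.764421, 4.100000]
step 3: c = 2.837406, f(c) = -1.228579 < 0 → new bracket [2.837406, 4.100000]

2.83741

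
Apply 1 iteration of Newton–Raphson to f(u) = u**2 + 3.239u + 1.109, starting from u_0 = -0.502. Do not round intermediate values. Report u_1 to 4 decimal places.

f'(u) = 2u + 3.239
u_0 = -0.502000: f = -0.264974, f' = 2.235000 → u_1 = -0.502000 - (-0.264974)/(2.235000) = -0.383443

-0.3834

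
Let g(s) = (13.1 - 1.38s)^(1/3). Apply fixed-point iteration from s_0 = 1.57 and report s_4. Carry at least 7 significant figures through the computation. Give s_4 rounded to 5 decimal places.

s_1 = g(1.570000) = 2.219483
s_2 = g(2.219483) = 2.157097
s_3 = g(2.157097) = 2.163247
s_4 = g(2.163247) = 2.162642

2.16264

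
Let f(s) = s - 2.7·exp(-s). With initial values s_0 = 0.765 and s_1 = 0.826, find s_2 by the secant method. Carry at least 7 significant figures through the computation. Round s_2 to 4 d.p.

0.9865

Secant update: s_(k+1) = s_k − f(s_k)·(s_k − s_(k-1))/(f(s_k) − f(s_(k-1))).
f(s_0) = -0.491402, f(s_1) = -0.356052
s_2 = 0.826000 - (-0.356052)·(0.826000 - 0.765000)/(-0.356052 - (-0.491402)) = 0.986467; f(s_2) = -0.020341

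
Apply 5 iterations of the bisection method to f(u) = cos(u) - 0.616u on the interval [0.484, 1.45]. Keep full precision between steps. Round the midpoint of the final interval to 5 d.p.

f(0.484000) = 0.586997, f(1.450000) = -0.772697 (opposite signs)
step 1: m = 0.967000, f(m) = -0.027900 < 0 → root in [0.484000, 0.967000]
step 2: m = 0.725500, f(m) = 0.301260 > 0 → root in [0.725500, 0.967000]
step 3: m = 0.846250, f(m) = 0.141506 > 0 → root in [0.846250, 0.967000]
step 4: m = 0.906625, f(m) = 0.057926 > 0 → root in [0.906625, 0.967000]
step 5: m = 0.936813, f(m) = 0.015283 > 0 → root in [0.936813, 0.967000]
Midpoint of [0.936813, 0.967000] = 0.951906

0.95191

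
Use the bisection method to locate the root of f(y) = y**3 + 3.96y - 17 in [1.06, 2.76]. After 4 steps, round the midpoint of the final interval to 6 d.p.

2.069375

f(1.060000) = -11.611384, f(2.760000) = 14.954176 (opposite signs)
step 1: m = 1.910000, f(m) = -2.468529 < 0 → root in [1.910000, 2.760000]
step 2: m = 2.335000, f(m) = 4.977545 > 0 → root in [1.910000, 2.335000]
step 3: m = 2.122500, f(m) = 0.966976 > 0 → root in [1.910000, 2.122500]
step 4: m = 2.016250, f(m) = -0.819061 < 0 → root in [2.016250, 2.122500]
Midpoint of [2.016250, 2.122500] = 2.069375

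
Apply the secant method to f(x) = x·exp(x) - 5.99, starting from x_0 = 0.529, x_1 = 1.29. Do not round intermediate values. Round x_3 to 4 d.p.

1.4194

f(x_0) = -5.092163, f(x_1) = -1.303705
x_2 = 1.290000 - (-1.303705)·(1.290000 - 0.529000)/(-1.303705 - (-5.092163)) = 1.551880; f(x_2) = 1.335390
x_3 = 1.551880 - (1.335390)·(1.551880 - 1.290000)/(1.335390 - (-1.303705)) = 1.419368; f(x_3) = -0.121616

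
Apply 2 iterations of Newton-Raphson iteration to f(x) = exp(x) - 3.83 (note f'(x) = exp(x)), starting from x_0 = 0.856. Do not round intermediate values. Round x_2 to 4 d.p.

x_0 = 0.856000: f = -1.476273, f' = 2.353727 → x_1 = 0.856000 - (-1.476273)/(2.353727) = 1.483207
x_1 = 1.483207: f = 0.577055, f' = 4.407055 → x_2 = 1.483207 - (0.577055)/(4.407055) = 1.352268

1.3523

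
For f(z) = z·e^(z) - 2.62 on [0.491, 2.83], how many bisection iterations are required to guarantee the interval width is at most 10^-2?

Initial width b − a = 2.83 − 0.491 = 2.339000.
After n steps the width is (b−a)/2^n; need (b−a)/2^n ≤ 10^-2.
So n ≥ log₂(2.339000/10^-2) = log₂(233.9000) ≈ 7.8697.
Hence n = 8.

8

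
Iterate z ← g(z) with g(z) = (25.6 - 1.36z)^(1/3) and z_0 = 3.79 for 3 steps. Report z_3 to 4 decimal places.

2.7934

z_1 = g(3.790000) = 2.734429
z_2 = g(2.734429) = 2.796986
z_3 = g(2.796986) = 2.793356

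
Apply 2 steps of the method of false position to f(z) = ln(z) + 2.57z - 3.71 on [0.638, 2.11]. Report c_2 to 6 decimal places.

f(0.638000) = -2.519757, f(2.110000) = 2.459388
step 1: c = 1.382924, f(c) = 0.168313 > 0 → new bracket [0.638000, 1.382924]
step 2: c = 1.336280, f(c) = 0.014130 > 0 → new bracket [0.638000, 1.336280]

1.336280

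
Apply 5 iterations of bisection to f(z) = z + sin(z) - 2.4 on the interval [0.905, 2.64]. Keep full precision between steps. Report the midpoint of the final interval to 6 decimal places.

f(0.905000) = -0.708575, f(2.640000) = 0.720823 (opposite signs)
step 1: m = 1.772500, f(m) = 0.352227 > 0 → root in [0.905000, 1.772500]
step 2: m = 1.338750, f(m) = -0.088052 < 0 → root in [1.338750, 1.772500]
step 3: m = 1.555625, f(m) = 0.155510 > 0 → root in [1.338750, 1.555625]
step 4: m = 1.447188, f(m) = 0.039558 > 0 → root in [1.338750, 1.447188]
step 5: m = 1.392969, f(m) = -0.022801 < 0 → root in [1.392969, 1.447188]
Midpoint of [1.392969, 1.447188] = 1.420078

1.420078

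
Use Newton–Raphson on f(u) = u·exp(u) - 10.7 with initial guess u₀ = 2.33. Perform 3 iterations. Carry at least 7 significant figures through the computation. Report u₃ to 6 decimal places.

1.788886

f'(u) = (u + 1)·exp(u)
u_0 = 2.330000: f = 13.247604, f' = 34.225545 → u_1 = 2.330000 - (13.247604)/(34.225545) = 1.942932
u_1 = 1.942932: f = 2.860086, f' = 20.539272 → u_2 = 1.942932 - (2.860086)/(20.539272) = 1.803683
u_2 = 1.803683: f = 0.251902, f' = 17.023870 → u_3 = 1.803683 - (0.251902)/(17.023870) = 1.788886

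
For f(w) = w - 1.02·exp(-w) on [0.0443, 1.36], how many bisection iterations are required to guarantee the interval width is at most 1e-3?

Initial width b − a = 1.36 − 0.0443 = 1.315700.
After n steps the width is (b−a)/2^n; need (b−a)/2^n ≤ 1e-3.
So n ≥ log₂(1.315700/1e-3) = log₂(1315.7000) ≈ 10.3616.
Hence n = 11.

11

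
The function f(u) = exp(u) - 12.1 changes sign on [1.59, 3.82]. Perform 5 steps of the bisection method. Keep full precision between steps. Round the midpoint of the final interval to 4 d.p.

f(1.590000) = -7.196251, f(3.820000) = 33.504208 (opposite signs)
step 1: m = 2.705000, f(m) = 2.854317 > 0 → root in [1.590000, 2.705000]
step 2: m = 2.147500, f(m) = -3.536577 < 0 → root in [2.147500, 2.705000]
step 3: m = 2.426250, f(m) = -0.783634 < 0 → root in [2.426250, 2.705000]
step 4: m = 2.565625, f(m) = 0.908786 > 0 → root in [2.426250, 2.565625]
step 5: m = 2.495938, f(m) = 0.033103 > 0 → root in [2.426250, 2.495938]
Midpoint of [2.426250, 2.495938] = 2.461094

2.4611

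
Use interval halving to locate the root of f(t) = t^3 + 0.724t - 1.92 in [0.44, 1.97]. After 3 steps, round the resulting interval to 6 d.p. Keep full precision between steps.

f(0.440000) = -1.516256, f(1.970000) = 7.151653 (opposite signs)
step 1: m = 1.205000, f(m) = 0.702110 > 0 → root in [0.440000, 1.205000]
step 2: m = 0.822500, f(m) = -0.768084 < 0 → root in [0.822500, 1.205000]
step 3: m = 1.013750, f(m) = -0.144225 < 0 → root in [1.013750, 1.205000]

[1.013750, 1.205000]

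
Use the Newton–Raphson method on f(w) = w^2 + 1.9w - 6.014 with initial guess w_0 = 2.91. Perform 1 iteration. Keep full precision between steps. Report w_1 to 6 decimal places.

f'(w) = 2w + 1.9
w_0 = 2.910000: f = 7.983100, f' = 7.720000 → w_1 = 2.910000 - (7.983100)/(7.720000) = 1.875920

1.875920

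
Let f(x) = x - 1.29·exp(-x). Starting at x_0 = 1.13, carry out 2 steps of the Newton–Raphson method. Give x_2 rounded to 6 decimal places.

0.663762

f'(x) = 1 + 1.29·exp(-x)
x_0 = 1.130000: f = 0.713287, f' = 1.416713 → x_1 = 1.130000 - (0.713287)/(1.416713) = 0.626520
x_1 = 0.626520: f = -0.062919, f' = 1.689439 → x_2 = 0.626520 - (-0.062919)/(1.689439) = 0.663762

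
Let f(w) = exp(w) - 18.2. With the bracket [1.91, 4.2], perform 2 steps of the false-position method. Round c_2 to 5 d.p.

f(1.910000) = -11.446911, f(4.200000) = 48.486331
step 1: c = 2.347377, f(c) = -7.741897 < 0 → new bracket [2.347377, 4.200000]
step 2: c = 2.602459, f(c) = -4.703111 < 0 → new bracket [2.602459, 4.200000]

2.60246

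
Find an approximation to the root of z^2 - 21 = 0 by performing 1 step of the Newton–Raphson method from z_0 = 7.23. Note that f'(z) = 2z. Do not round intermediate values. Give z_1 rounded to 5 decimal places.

z_0 = 7.230000: f = 31.272900, f' = 14.460000 → z_1 = 7.230000 - (31.272900)/(14.460000) = 5.067282

5.06728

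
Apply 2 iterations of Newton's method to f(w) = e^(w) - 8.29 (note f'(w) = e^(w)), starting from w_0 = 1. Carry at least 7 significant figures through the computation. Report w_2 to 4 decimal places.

w_0 = 1.000000: f = -5.571718, f' = 2.718282 → w_1 = 1.000000 - (-5.571718)/(2.718282) = 3.049721
w_1 = 3.049721: f = 12.819445, f' = 21.109445 → w_2 = 3.049721 - (12.819445)/(21.109445) = 2.442436

2.4424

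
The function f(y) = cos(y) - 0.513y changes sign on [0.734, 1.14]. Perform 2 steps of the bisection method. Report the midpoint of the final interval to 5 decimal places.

f(0.734000) = 0.365959, f(1.140000) = -0.167225 (opposite signs)
step 1: m = 0.937000, f(m) = 0.111527 > 0 → root in [0.937000, 1.140000]
step 2: m = 1.038500, f(m) = -0.025237 < 0 → root in [0.937000, 1.038500]
Midpoint of [0.937000, 1.038500] = 0.987750

0.98775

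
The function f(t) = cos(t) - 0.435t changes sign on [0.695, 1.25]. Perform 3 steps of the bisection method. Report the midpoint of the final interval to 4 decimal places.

1.0766

f(0.695000) = 0.465729, f(1.250000) = -0.228428 (opposite signs)
step 1: m = 0.972500, f(m) = 0.140198 > 0 → root in [0.972500, 1.250000]
step 2: m = 1.111250, f(m) = -0.039852 < 0 → root in [0.972500, 1.111250]
step 3: m = 1.041875, f(m) = 0.051387 > 0 → root in [1.041875, 1.111250]
Midpoint of [1.041875, 1.111250] = 1.076563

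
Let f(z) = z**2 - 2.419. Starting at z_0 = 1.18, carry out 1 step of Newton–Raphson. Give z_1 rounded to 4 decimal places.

1.6150

Newton update: z ← z − f(z)/f'(z).
f'(z) = 2z
z_0 = 1.180000: f = -1.026600, f' = 2.360000 → z_1 = 1.180000 - (-1.026600)/(2.360000) = 1.615000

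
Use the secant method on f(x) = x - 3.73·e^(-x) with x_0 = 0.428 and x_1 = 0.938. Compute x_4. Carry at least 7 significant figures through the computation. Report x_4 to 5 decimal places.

1.16426

Secant update: x_(k+1) = x_k − f(x_k)·(x_k − x_(k-1))/(f(x_k) − f(x_(k-1))).
f(x_0) = -2.003257, f(x_1) = -0.521959
x_2 = 0.938000 - (-0.521959)·(0.938000 - 0.428000)/(-0.521959 - (-2.003257)) = 1.117707; f(x_2) = -0.102111
x_3 = 1.117707 - (-0.102111)·(1.117707 - 0.938000)/(-0.102111 - (-0.521959)) = 1.161413; f(x_3) = -0.006239
x_4 = 1.161413 - (-0.006239)·(1.161413 - 1.117707)/(-0.006239 - (-0.102111)) = 1.164257; f(x_4) = -0.000078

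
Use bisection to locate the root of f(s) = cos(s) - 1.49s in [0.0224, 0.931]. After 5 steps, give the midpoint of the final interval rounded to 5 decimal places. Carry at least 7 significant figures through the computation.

f(0.022400) = 0.966373, f(0.931000) = -0.790158 (opposite signs)
step 1: m = 0.476700, f(m) = 0.178231 > 0 → root in [0.476700, 0.931000]
step 2: m = 0.703850, f(m) = -0.286380 < 0 → root in [0.476700, 0.703850]
step 3: m = 0.590275, f(m) = -0.048722 < 0 → root in [0.476700, 0.590275]
step 4: m = 0.533488, f(m) = 0.066142 > 0 → root in [0.533488, 0.590275]
step 5: m = 0.561881, f(m) = 0.009051 > 0 → root in [0.561881, 0.590275]
Midpoint of [0.561881, 0.590275] = 0.576078

0.57608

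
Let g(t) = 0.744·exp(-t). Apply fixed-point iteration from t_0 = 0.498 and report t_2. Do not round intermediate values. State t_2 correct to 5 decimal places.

t_1 = g(0.498000) = 0.452162
t_2 = g(0.452162) = 0.473371

0.47337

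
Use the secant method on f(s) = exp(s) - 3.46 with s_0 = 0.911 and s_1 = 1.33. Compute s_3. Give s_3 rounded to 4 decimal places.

1.2406

f(s_0) = -0.973192, f(s_1) = 0.321043
s_2 = 1.330000 - (0.321043)·(1.330000 - 0.911000)/(0.321043 - (-0.973192)) = 1.226064; f(s_2) = -0.052209
s_3 = 1.226064 - (-0.052209)·(1.226064 - 1.330000)/(-0.052209 - (0.321043)) = 1.240602; f(s_3) = -0.002304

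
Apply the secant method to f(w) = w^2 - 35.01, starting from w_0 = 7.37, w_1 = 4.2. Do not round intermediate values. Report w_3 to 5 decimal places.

5.95432

f(w_0) = 19.306900, f(w_1) = -17.370000
w_2 = 4.200000 - (-17.370000)·(4.200000 - 7.370000)/(-17.370000 - (19.306900)) = 5.701296; f(w_2) = -2.505219
w_3 = 5.701296 - (-2.505219)·(5.701296 - 4.200000)/(-2.505219 - (-17.370000)) = 5.954316; f(w_3) = 0.443876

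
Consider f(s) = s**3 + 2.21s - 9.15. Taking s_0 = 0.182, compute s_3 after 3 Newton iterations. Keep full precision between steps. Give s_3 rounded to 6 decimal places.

f'(s) = 3s**2 + 2.21
s_0 = 0.182000: f = -8.741751, f' = 2.309372 → s_1 = 0.182000 - (-8.741751)/(2.309372) = 3.967337
s_1 = 3.967337: f = 62.062762, f' = 49.429290 → s_2 = 3.967337 - (62.062762)/(49.429290) = 2.711750
s_2 = 2.711750: f = 16.784068, f' = 24.270769 → s_3 = 2.711750 - (16.784068)/(24.270769) = 2.020216

2.020216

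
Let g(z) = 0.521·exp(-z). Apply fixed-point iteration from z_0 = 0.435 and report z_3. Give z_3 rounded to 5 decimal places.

z_1 = g(0.435000) = 0.337225
z_2 = g(0.337225) = 0.371863
z_3 = g(0.371863) = 0.359203

0.35920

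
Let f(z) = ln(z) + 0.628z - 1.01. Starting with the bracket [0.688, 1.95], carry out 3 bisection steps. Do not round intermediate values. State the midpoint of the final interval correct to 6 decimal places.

1.240125

f(0.688000) = -0.951902, f(1.950000) = 0.882429 (opposite signs)
step 1: m = 1.319000, f(m) = 0.095206 > 0 → root in [0.688000, 1.319000]
step 2: m = 1.003500, f(m) = -0.376308 < 0 → root in [1.003500, 1.319000]
step 3: m = 1.161250, f(m) = -0.131238 < 0 → root in [1.161250, 1.319000]
Midpoint of [1.161250, 1.319000] = 1.240125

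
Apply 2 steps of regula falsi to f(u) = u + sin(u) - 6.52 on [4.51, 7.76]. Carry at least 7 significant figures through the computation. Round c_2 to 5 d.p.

f(4.510000) = -2.989589, f(7.760000) = 2.235587
step 1: c = 6.369490, f(c) = -0.064312 < 0 → new bracket [6.369490, 7.760000]
step 2: c = 6.408373, f(c) = 0.013234 > 0 → new bracket [6.369490, 6.408373]

6.40837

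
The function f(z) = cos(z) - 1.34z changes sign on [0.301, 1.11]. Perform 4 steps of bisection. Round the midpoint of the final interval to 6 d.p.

0.629656

f(0.301000) = 0.551700, f(1.110000) = -1.042738 (opposite signs)
step 1: m = 0.705500, f(m) = -0.184083 < 0 → root in [0.301000, 0.705500]
step 2: m = 0.503250, f(m) = 0.201665 > 0 → root in [0.503250, 0.705500]
step 3: m = 0.604375, f(m) = 0.012995 > 0 → root in [0.604375, 0.705500]
step 4: m = 0.654937, f(m) = -0.084530 < 0 → root in [0.604375, 0.654937]
Midpoint of [0.604375, 0.654937] = 0.629656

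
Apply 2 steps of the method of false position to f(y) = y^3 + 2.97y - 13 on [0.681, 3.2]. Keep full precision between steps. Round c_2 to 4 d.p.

f(0.681000) = -10.661609, f(3.200000) = 29.272000
step 1: c = 1.353531, f(c) = -6.500281 < 0 → new bracket [1.353531, 3.200000]
step 2: c = 1.689058, f(c) = -3.164755 < 0 → new bracket [1.689058, 3.200000]

1.6891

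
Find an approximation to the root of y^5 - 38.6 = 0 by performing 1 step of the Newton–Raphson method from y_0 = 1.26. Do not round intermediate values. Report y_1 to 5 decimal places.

4.07092

Newton update: y ← y − f(y)/f'(y).
f'(y) = 5y^4
y_0 = 1.260000: f = -35.424203, f' = 12.602369 → y_1 = 1.260000 - (-35.424203)/(12.602369) = 4.070916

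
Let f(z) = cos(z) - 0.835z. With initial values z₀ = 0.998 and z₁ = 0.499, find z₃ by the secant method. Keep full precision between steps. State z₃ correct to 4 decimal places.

f(z_0) = -0.291346, f(z_1) = 0.461397
z_2 = 0.499000 - (0.461397)·(0.499000 - 0.998000)/(0.461397 - (-0.291346)) = 0.804864; f(z_2) = 0.021148
z_3 = 0.804864 - (0.021148)·(0.804864 - 0.499000)/(0.021148 - (0.461397)) = 0.819556; f(z_3) = -0.001784

0.8196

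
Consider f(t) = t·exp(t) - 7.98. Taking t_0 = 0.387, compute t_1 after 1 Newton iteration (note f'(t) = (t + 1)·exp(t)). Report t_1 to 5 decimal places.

Newton update: t ← t − f(t)/f'(t).
t_0 = 0.387000: f = -7.410121, f' = 2.042436 → t_1 = 0.387000 - (-7.410121)/(2.042436) = 4.015080

4.01508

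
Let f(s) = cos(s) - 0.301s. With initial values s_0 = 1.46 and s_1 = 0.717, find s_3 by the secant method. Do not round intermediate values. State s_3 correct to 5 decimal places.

f(s_0) = -0.328890, f(s_1) = 0.537963
s_2 = 0.717000 - (0.537963)·(0.717000 - 1.460000)/(0.537963 - (-0.328890)) = 1.178101; f(s_2) = 0.028072
s_3 = 1.178101 - (0.028072)·(1.178101 - 0.717000)/(0.028072 - (0.537963)) = 1.203486; f(s_3) = -0.003143

1.20349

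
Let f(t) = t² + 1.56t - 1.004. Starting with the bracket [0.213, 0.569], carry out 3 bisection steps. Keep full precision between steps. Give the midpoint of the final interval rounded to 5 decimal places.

0.50225

f(0.213000) = -0.626351, f(0.569000) = 0.207401 (opposite signs)
step 1: m = 0.391000, f(m) = -0.241159 < 0 → root in [0.391000, 0.569000]
step 2: m = 0.480000, f(m) = -0.024800 < 0 → root in [0.480000, 0.569000]
step 3: m = 0.524500, f(m) = 0.089320 > 0 → root in [0.480000, 0.524500]
Midpoint of [0.480000, 0.524500] = 0.502250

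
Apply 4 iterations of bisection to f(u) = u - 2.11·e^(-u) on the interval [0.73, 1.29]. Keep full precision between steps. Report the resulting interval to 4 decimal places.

[0.8700, 0.9050]

f(0.730000) = -0.286828, f(1.290000) = 0.709179 (opposite signs)
step 1: m = 1.010000, f(m) = 0.241498 > 0 → root in [0.730000, 1.010000]
step 2: m = 0.870000, f(m) = -0.013988 < 0 → root in [0.870000, 1.010000]
step 3: m = 0.940000, f(m) = 0.115775 > 0 → root in [0.870000, 0.940000]
step 4: m = 0.905000, f(m) = 0.051417 > 0 → root in [0.870000, 0.905000]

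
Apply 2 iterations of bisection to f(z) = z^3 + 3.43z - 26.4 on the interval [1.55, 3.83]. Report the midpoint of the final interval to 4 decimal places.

f(1.550000) = -17.359625, f(3.830000) = 42.918787 (opposite signs)
step 1: m = 2.690000, f(m) = 2.291809 > 0 → root in [1.550000, 2.690000]
step 2: m = 2.120000, f(m) = -9.600272 < 0 → root in [2.120000, 2.690000]
Midpoint of [2.120000, 2.690000] = 2.405000

2.4050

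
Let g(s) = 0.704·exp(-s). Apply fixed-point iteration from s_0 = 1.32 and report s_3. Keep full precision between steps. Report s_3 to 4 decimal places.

s_1 = g(1.320000) = 0.188063
s_2 = g(0.188063) = 0.583308
s_3 = g(0.583308) = 0.392867

0.3929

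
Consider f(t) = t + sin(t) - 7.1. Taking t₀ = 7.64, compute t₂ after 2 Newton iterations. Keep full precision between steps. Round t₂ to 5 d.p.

6.69253

Newton update: t ← t − f(t)/f'(t).
f'(t) = 1 + cos(t)
t_0 = 7.640000: f = 1.517193, f' = 1.212352 → t_1 = 7.640000 - (1.517193)/(1.212352) = 6.388554
t_1 = 6.388554: f = -0.606272, f' = 1.994454 → t_2 = 6.388554 - (-0.606272)/(1.994454) = 6.692533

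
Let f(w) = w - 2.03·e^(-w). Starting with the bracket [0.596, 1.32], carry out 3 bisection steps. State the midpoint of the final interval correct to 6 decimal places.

0.822250

f(0.596000) = -0.522553, f(1.320000) = 0.777715 (opposite signs)
step 1: m = 0.958000, f(m) = 0.179171 > 0 → root in [0.596000, 0.958000]
step 2: m = 0.777000, f(m) = -0.156360 < 0 → root in [0.777000, 0.958000]
step 3: m = 0.867500, f(m) = 0.014900 > 0 → root in [0.777000, 0.867500]
Midpoint of [0.777000, 0.867500] = 0.822250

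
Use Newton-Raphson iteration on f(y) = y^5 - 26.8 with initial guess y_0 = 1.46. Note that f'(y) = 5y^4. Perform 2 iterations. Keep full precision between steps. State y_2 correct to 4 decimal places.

y_0 = 1.460000: f = -20.166171, f' = 22.718593 → y_1 = 1.460000 - (-20.166171)/(22.718593) = 2.347651
y_1 = 2.347651: f = 44.512759, f' = 151.881122 → y_2 = 2.347651 - (44.512759)/(151.881122) = 2.054574

2.0546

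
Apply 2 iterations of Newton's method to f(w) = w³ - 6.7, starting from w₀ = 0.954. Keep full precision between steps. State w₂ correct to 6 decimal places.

Newton update: w ← w − f(w)/f'(w).
f'(w) = 3w²
w_0 = 0.954000: f = -5.831749, f' = 2.730348 → w_1 = 0.954000 - (-5.831749)/(2.730348) = 3.089900
w_1 = 3.089900: f = 22.800755, f' = 28.642440 → w_2 = 3.089900 - (22.800755)/(28.642440) = 2.293852

2.293852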